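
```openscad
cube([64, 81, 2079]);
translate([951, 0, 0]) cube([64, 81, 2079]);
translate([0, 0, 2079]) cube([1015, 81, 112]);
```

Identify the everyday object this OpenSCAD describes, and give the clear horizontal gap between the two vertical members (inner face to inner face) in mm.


A door frame. The clear opening width is 887 mm.

Two 2079 mm tall posts with a header on top — a door frame. The left jamb is 64 mm wide at x = 0; the right jamb starts at x = 951. The clear opening is 951 − 64 = 887 mm.


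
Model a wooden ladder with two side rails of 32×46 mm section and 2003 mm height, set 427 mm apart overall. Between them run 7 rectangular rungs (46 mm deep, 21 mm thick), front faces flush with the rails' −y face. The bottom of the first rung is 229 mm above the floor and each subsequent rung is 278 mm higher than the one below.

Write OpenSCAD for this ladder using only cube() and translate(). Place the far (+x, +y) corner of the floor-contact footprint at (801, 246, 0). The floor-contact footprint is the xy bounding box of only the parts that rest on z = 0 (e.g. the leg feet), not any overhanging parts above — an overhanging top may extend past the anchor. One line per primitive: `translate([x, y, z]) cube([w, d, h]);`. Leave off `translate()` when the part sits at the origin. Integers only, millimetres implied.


// rung span = 427 - 2*32 = 363
// rung[k] z = 229 + k*278
translate([374, 200, 0]) cube([32, 46, 2003]);
translate([769, 200, 0]) cube([32, 46, 2003]);
translate([406, 200, 229]) cube([363, 46, 21]);
translate([406, 200, 507]) cube([363, 46, 21]);
translate([406, 200, 785]) cube([363, 46, 21]);
translate([406, 200, 1063]) cube([363, 46, 21]);
translate([406, 200, 1341]) cube([363, 46, 21]);
translate([406, 200, 1619]) cube([363, 46, 21]);
translate([406, 200, 1897]) cube([363, 46, 21]);


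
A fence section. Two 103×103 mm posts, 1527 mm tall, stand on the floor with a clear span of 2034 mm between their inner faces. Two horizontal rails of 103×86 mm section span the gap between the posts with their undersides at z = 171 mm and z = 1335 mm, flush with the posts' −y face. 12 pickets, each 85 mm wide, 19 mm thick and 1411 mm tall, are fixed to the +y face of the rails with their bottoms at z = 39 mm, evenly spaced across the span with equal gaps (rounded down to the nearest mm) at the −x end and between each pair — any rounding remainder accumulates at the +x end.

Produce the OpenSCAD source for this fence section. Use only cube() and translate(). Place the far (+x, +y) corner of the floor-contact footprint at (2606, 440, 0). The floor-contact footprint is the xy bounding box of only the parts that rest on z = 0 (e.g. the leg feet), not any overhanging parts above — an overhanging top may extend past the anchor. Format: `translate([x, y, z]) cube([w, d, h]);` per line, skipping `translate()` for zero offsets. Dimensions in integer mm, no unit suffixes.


translate([366, 337, 0]) cube([103, 103, 1527]);
translate([2503, 337, 0]) cube([103, 103, 1527]);
translate([469, 337, 171]) cube([2034, 103, 86]);
translate([469, 337, 1335]) cube([2034, 103, 86]);
translate([547, 440, 39]) cube([85, 19, 1411]);
translate([710, 440, 39]) cube([85, 19, 1411]);
translate([873, 440, 39]) cube([85, 19, 1411]);
translate([1036, 440, 39]) cube([85, 19, 1411]);
translate([1199, 440, 39]) cube([85, 19, 1411]);
translate([1362, 440, 39]) cube([85, 19, 1411]);
translate([1525, 440, 39]) cube([85, 19, 1411]);
translate([1688, 440, 39]) cube([85, 19, 1411]);
translate([1851, 440, 39]) cube([85, 19, 1411]);
translate([2014, 440, 39]) cube([85, 19, 1411]);
translate([2177, 440, 39]) cube([85, 19, 1411]);
translate([2340, 440, 39]) cube([85, 19, 1411]);


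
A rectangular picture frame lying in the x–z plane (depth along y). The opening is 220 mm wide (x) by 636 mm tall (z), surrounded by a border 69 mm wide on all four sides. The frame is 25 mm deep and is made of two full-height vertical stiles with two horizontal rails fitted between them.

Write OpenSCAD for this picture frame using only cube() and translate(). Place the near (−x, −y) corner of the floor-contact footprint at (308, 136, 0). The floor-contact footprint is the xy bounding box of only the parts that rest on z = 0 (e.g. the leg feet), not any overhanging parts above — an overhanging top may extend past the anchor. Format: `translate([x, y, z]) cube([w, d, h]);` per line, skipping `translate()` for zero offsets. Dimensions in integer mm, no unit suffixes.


translate([308, 136, 0]) cube([69, 25, 774]);
translate([597, 136, 0]) cube([69, 25, 774]);
translate([377, 136, 0]) cube([220, 25, 69]);
translate([377, 136, 705]) cube([220, 25, 69]);


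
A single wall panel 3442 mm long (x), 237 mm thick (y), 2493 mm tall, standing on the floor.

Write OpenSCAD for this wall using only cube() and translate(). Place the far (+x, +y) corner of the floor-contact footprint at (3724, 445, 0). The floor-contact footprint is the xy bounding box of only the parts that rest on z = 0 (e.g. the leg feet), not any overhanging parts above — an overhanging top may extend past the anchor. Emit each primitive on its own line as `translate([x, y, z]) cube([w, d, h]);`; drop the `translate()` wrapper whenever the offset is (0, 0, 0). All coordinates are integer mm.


translate([282, 208, 0]) cube([3442, 237, 2493]);


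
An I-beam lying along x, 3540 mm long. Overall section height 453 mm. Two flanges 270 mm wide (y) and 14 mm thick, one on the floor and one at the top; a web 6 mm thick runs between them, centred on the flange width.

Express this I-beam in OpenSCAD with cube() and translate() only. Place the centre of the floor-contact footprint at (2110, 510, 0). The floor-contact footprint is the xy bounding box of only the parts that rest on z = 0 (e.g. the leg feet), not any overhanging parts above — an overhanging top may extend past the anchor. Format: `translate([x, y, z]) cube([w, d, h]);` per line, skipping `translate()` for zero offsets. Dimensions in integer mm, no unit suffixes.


translate([340, 375, 0]) cube([3540, 270, 14]);
translate([340, 507, 14]) cube([3540, 6, 425]);
translate([340, 375, 439]) cube([3540, 270, 14]);


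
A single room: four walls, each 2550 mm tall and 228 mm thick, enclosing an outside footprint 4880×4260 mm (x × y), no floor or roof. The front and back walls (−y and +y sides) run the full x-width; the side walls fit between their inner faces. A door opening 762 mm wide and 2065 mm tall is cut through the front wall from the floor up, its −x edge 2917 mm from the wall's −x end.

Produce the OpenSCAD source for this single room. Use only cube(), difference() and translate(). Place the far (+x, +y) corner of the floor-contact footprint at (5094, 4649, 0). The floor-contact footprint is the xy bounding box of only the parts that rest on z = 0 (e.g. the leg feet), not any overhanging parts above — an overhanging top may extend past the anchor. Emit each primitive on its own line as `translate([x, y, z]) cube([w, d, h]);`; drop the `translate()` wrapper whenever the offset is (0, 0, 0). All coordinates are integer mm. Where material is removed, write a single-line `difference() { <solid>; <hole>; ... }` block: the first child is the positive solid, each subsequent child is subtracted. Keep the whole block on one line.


difference() { translate([214, 389, 0]) cube([4880, 228, 2550]); translate([3131, 389, 0]) cube([762, 228, 2065]); }
translate([214, 4421, 0]) cube([4880, 228, 2550]);
translate([214, 617, 0]) cube([228, 3804, 2550]);
translate([4866, 617, 0]) cube([228, 3804, 2550]);


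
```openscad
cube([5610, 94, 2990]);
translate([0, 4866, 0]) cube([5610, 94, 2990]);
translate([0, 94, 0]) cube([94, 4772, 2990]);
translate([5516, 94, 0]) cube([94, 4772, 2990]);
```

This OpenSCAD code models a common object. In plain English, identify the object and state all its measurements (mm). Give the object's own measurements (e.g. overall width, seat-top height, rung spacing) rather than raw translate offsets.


The wall frame of a small rectangular building: four walls, each 2990 mm tall and 94 mm thick, enclosing a footprint 5610 mm (x) by 4960 mm (y) outside-to-outside, with no floor or roof. The front and back walls (the −y and +y sides) span the full width; the two side walls fit between them.


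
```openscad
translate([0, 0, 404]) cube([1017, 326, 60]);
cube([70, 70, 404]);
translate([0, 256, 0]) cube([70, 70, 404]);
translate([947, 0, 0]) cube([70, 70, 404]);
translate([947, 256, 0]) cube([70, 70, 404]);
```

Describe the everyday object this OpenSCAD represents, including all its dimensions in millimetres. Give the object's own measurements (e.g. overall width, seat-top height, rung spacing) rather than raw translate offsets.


A long wooden bench with a 1017 mm (x) × 326 mm (y) seat, 60 mm thick, its top surface 464 mm above the floor. Four 70 mm square legs at the seat corners, flush with the edges, run from z = 0 to the seat underside.


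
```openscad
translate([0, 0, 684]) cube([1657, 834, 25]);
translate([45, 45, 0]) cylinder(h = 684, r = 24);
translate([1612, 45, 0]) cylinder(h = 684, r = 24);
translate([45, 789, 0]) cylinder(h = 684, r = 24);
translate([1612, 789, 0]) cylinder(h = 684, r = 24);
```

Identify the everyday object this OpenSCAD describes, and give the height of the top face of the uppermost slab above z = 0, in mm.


A table. The table height is 709 mm.

A 1657×834×25 slab sits at z = 684 on four Ø48 mm round legs — a table. The top surface is at 684 + 25 = 709 mm.


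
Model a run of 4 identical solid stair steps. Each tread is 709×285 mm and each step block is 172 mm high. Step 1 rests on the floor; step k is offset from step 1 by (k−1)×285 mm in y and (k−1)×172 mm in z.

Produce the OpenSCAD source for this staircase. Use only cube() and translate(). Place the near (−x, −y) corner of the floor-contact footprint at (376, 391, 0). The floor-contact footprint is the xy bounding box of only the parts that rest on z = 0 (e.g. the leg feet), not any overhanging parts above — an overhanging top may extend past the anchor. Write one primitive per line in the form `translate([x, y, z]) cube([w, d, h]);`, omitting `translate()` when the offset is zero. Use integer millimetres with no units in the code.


translate([376, 391, 0]) cube([709, 285, 172]);
translate([376, 676, 172]) cube([709, 285, 172]);
translate([376, 961, 344]) cube([709, 285, 172]);
translate([376, 1246, 516]) cube([709, 285, 172]);


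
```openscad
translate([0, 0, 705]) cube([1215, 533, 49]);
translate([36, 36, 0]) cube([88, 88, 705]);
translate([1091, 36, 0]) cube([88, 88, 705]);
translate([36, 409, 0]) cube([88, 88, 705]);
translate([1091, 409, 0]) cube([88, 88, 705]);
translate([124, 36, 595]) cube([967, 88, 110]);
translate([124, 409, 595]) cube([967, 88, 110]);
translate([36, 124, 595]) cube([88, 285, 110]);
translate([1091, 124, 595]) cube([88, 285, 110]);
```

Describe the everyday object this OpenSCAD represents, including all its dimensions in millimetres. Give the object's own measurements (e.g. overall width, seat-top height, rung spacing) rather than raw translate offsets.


A rectangular dining table. The top is 1215×533×49 mm with its upper surface at z = 754 mm. It stands on four 88×88 mm square legs, each inset 36 mm from the nearest pair of top edges, running from the floor to the underside of the top. Four apron rails, 88 mm thick and 110 mm tall, run between adjacent legs with their top edges flush with the underside of the top and their outer faces flush with the legs' outer faces.


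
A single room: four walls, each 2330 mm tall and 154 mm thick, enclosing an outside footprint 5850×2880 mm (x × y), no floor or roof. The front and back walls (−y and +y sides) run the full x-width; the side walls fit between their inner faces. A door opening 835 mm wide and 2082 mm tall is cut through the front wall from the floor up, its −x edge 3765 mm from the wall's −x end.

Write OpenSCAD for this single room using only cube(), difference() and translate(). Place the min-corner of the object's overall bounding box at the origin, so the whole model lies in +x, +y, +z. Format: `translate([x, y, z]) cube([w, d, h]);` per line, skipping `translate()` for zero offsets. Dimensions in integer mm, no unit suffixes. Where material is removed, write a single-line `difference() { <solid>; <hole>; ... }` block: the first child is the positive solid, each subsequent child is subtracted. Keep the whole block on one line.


difference() { cube([5850, 154, 2330]); translate([3765, 0, 0]) cube([835, 154, 2082]); }
translate([0, 2726, 0]) cube([5850, 154, 2330]);
translate([0, 154, 0]) cube([154, 2572, 2330]);
translate([5696, 154, 0]) cube([154, 2572, 2330]);


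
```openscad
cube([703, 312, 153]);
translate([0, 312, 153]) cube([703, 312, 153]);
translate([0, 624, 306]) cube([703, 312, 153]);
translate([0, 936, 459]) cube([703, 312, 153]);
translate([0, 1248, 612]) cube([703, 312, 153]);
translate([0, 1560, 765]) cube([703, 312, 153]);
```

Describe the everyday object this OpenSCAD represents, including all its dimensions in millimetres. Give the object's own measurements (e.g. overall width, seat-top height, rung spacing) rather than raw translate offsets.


A straight staircase of 6 solid steps. Each step is 703 mm wide (x), 312 mm deep (y, the going) and 153 mm tall (the rise). The first step rests on the floor; each subsequent step sits one going further in +y and one rise higher in +z, directly behind and above the previous step with no overlap.


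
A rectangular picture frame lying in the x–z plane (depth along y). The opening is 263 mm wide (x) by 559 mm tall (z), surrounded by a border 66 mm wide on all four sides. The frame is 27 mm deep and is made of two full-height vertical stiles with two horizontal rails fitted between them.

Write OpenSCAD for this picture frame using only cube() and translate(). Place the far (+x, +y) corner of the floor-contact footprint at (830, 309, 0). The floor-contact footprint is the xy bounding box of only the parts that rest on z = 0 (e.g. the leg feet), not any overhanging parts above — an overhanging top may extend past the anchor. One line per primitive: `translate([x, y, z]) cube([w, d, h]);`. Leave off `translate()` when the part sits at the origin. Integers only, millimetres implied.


translate([435, 282, 0]) cube([66, 27, 691]);
translate([764, 282, 0]) cube([66, 27, 691]);
translate([501, 282, 0]) cube([263, 27, 66]);
translate([501, 282, 625]) cube([263, 27, 66]);


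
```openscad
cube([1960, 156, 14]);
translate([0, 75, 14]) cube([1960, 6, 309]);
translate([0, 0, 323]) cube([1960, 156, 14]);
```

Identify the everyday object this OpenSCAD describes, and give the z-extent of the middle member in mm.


An I-beam. The web height is 309 mm.

Two wide flanges with a thin centred web — an I-beam. Overall 337 mm minus two 14 mm flanges gives a web of 337 − 2·14 = 309 mm.


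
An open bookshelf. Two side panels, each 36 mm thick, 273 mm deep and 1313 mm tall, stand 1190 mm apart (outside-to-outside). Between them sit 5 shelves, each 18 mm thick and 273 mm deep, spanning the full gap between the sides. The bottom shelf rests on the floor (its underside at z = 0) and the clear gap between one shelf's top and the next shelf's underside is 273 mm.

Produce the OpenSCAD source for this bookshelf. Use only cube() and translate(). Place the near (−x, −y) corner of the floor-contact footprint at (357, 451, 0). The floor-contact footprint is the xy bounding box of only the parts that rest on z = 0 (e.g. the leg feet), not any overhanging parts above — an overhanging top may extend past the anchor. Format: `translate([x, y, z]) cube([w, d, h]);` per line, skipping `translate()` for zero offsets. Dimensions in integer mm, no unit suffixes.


translate([357, 451, 0]) cube([36, 273, 1313]);
translate([1511, 451, 0]) cube([36, 273, 1313]);
translate([393, 451, 0]) cube([1118, 273, 18]);
translate([393, 451, 291]) cube([1118, 273, 18]);
translate([393, 451, 582]) cube([1118, 273, 18]);
translate([393, 451, 873]) cube([1118, 273, 18]);
translate([393, 451, 1164]) cube([1118, 273, 18]);


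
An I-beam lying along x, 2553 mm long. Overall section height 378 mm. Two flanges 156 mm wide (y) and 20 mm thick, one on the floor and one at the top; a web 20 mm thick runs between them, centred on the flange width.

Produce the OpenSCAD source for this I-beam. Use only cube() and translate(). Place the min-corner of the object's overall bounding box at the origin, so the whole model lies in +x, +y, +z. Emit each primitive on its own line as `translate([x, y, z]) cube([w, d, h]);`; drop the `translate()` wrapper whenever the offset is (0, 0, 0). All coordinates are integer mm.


cube([2553, 156, 20]);
translate([0, 68, 20]) cube([2553, 20, 338]);
translate([0, 0, 358]) cube([2553, 156, 20]);


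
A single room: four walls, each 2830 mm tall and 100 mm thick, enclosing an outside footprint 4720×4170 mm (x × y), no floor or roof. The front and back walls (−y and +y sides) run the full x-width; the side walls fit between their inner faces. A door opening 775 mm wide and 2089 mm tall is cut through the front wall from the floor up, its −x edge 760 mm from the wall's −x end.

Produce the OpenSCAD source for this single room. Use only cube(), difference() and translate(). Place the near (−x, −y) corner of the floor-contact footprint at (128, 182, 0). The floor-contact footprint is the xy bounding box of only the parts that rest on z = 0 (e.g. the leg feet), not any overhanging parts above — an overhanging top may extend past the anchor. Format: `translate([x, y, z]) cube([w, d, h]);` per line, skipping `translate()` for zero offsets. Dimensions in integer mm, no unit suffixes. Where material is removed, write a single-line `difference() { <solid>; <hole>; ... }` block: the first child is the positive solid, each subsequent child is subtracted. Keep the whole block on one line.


difference() { translate([128, 182, 0]) cube([4720, 100, 2830]); translate([888, 182, 0]) cube([775, 100, 2089]); }
translate([128, 4252, 0]) cube([4720, 100, 2830]);
translate([128, 282, 0]) cube([100, 3970, 2830]);
translate([4748, 282, 0]) cube([100, 3970, 2830]);


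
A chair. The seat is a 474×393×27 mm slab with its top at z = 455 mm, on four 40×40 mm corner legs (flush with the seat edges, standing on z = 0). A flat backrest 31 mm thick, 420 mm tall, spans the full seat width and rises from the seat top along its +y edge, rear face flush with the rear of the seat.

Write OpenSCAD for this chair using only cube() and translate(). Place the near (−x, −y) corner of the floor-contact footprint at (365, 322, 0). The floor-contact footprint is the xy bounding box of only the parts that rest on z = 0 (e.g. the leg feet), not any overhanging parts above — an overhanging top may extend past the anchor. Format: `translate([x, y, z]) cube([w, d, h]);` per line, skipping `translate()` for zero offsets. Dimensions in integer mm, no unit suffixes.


translate([365, 322, 428]) cube([474, 393, 27]);
translate([365, 322, 0]) cube([40, 40, 428]);
translate([799, 322, 0]) cube([40, 40, 428]);
translate([365, 675, 0]) cube([40, 40, 428]);
translate([799, 675, 0]) cube([40, 40, 428]);
translate([365, 684, 455]) cube([474, 31, 420]);


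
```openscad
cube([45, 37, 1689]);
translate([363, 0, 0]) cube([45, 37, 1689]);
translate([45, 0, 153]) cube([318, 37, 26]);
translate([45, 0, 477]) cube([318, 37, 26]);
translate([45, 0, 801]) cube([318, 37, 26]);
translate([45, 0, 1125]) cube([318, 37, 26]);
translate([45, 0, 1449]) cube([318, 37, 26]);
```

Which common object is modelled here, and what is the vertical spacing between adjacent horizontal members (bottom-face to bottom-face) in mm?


A ladder. The rung spacing is 324 mm.

Two tall 45×37 posts with 5 short bars between them — a ladder. Adjacent rungs sit at z = 153 and z = 477, so the spacing is 477 − 153 = 324 mm.


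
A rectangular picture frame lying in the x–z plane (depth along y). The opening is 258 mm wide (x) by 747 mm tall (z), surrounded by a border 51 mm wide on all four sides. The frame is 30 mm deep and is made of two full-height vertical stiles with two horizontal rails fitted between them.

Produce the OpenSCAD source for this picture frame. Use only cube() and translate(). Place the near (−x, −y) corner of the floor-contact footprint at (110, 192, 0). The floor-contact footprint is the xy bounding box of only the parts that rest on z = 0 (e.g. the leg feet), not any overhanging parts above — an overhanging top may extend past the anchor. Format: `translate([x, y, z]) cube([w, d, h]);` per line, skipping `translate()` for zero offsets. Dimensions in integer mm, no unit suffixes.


translate([110, 192, 0]) cube([51, 30, 849]);
translate([419, 192, 0]) cube([51, 30, 849]);
translate([161, 192, 0]) cube([258, 30, 51]);
translate([161, 192, 798]) cube([258, 30, 51]);


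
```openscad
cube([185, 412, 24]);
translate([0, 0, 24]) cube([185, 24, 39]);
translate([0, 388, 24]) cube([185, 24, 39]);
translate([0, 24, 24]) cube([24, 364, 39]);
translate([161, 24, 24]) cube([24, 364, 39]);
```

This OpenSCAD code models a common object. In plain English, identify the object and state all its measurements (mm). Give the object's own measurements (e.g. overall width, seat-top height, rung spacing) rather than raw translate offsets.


An open-topped rectangular box: outside dimensions 185×412×63 mm, with a uniform wall and base thickness of 24 mm. The base is a full 185×412 slab on the floor; four walls sit on top of the base. The front and back walls (the −y and +y sides) span the full width; the two side walls fit between them.


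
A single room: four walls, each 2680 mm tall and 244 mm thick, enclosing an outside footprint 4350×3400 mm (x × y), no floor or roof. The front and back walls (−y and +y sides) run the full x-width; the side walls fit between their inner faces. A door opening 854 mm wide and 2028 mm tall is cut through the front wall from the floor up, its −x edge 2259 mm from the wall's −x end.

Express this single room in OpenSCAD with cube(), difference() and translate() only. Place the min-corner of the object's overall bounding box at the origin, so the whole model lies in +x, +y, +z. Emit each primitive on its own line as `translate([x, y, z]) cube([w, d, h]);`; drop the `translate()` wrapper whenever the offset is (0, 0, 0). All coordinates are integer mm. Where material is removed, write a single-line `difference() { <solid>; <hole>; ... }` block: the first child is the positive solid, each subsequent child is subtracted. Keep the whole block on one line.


difference() { cube([4350, 244, 2680]); translate([2259, 0, 0]) cube([854, 244, 2028]); }
translate([0, 3156, 0]) cube([4350, 244, 2680]);
translate([0, 244, 0]) cube([244, 2912, 2680]);
translate([4106, 244, 0]) cube([244, 2912, 2680]);


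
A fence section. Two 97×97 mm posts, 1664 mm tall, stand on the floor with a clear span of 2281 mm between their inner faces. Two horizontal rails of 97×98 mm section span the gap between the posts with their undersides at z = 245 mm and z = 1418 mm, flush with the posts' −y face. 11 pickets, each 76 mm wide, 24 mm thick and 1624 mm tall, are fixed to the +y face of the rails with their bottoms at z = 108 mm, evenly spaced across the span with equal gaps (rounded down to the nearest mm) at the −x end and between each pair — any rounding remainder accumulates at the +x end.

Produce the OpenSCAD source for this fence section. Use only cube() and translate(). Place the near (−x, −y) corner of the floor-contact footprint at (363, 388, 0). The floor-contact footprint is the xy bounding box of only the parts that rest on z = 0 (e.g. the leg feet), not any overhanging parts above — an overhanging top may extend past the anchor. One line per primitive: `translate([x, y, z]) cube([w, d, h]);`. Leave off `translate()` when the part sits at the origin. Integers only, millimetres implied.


translate([363, 388, 0]) cube([97, 97, 1664]);
translate([2741, 388, 0]) cube([97, 97, 1664]);
translate([460, 388, 245]) cube([2281, 97, 98]);
translate([460, 388, 1418]) cube([2281, 97, 98]);
translate([580, 485, 108]) cube([76, 24, 1624]);
translate([776, 485, 108]) cube([76, 24, 1624]);
translate([972, 485, 108]) cube([76, 24, 1624]);
translate([1168, 485, 108]) cube([76, 24, 1624]);
translate([1364, 485, 108]) cube([76, 24, 1624]);
translate([1560, 485, 108]) cube([76, 24, 1624]);
translate([1756, 485, 108]) cube([76, 24, 1624]);
translate([1952, 485, 108]) cube([76, 24, 1624]);
translate([2148, 485, 108]) cube([76, 24, 1624]);
translate([2344, 485, 108]) cube([76, 24, 1624]);
translate([2540, 485, 108]) cube([76, 24, 1624]);


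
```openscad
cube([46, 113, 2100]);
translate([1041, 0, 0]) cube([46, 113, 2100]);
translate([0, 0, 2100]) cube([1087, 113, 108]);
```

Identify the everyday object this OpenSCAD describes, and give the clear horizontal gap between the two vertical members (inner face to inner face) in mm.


A door frame. The clear opening width is 995 mm.

Two 2100 mm tall posts with a header on top — a door frame. The left jamb is 46 mm wide at x = 0; the right jamb starts at x = 1041. The clear opening is 1041 − 46 = 995 mm.


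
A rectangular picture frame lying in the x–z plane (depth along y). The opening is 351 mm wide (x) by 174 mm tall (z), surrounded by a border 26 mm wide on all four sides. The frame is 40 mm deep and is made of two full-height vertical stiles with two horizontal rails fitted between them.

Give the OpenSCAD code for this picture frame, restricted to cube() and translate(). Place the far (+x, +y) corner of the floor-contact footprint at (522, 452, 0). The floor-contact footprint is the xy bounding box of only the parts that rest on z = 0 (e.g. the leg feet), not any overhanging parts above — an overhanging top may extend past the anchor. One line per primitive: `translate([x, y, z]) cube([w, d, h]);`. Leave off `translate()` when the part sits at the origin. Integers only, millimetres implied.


translate([119, 412, 0]) cube([26, 40, 226]);
translate([496, 412, 0]) cube([26, 40, 226]);
translate([145, 412, 0]) cube([351, 40, 26]);
translate([145, 412, 200]) cube([351, 40, 26]);


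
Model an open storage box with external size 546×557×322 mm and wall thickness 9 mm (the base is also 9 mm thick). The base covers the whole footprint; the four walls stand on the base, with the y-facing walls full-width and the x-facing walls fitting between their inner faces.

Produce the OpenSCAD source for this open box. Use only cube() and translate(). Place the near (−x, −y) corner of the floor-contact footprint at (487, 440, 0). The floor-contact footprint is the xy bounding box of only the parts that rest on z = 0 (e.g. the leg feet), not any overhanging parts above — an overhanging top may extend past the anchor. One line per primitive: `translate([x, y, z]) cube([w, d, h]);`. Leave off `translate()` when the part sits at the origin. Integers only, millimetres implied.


translate([487, 440, 0]) cube([546, 557, 9]);
translate([487, 440, 9]) cube([546, 9, 313]);
translate([487, 988, 9]) cube([546, 9, 313]);
translate([487, 449, 9]) cube([9, 539, 313]);
translate([1024, 449, 9]) cube([9, 539, 313]);


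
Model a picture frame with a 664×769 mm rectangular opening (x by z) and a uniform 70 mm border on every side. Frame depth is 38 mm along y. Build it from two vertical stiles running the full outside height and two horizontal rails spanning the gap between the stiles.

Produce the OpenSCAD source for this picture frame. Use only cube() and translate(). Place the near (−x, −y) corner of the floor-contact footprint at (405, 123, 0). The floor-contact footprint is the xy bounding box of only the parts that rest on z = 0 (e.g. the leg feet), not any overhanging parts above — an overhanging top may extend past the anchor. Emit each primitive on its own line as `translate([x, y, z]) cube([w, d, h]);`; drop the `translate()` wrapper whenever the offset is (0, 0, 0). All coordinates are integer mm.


translate([405, 123, 0]) cube([70, 38, 909]);
translate([1139, 123, 0]) cube([70, 38, 909]);
translate([475, 123, 0]) cube([664, 38, 70]);
translate([475, 123, 839]) cube([664, 38, 70]);


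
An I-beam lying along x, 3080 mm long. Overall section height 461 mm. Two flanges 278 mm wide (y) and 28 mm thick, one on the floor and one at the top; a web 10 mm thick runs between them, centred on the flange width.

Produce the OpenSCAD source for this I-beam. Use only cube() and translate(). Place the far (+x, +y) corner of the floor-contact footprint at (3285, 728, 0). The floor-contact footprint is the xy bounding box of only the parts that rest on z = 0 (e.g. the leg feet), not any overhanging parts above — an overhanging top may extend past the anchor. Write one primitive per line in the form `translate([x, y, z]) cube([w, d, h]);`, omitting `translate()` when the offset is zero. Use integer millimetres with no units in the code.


translate([205, 450, 0]) cube([3080, 278, 28]);
translate([205, 584, 28]) cube([3080, 10, 405]);
translate([205, 450, 433]) cube([3080, 278, 28]);


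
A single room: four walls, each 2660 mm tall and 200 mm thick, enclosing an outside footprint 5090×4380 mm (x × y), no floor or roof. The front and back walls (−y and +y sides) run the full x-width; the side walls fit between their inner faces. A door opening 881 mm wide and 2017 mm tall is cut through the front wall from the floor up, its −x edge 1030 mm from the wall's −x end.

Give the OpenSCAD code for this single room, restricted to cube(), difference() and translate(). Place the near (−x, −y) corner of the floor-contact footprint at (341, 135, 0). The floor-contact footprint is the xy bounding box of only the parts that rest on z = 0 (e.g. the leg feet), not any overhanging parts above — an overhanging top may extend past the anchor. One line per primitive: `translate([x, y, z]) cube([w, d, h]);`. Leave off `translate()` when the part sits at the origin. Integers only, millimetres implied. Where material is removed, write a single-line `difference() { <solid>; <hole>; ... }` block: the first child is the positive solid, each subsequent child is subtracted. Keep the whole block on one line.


difference() { translate([341, 135, 0]) cube([5090, 200, 2660]); translate([1371, 135, 0]) cube([881, 200, 2017]); }
translate([341, 4315, 0]) cube([5090, 200, 2660]);
translate([341, 335, 0]) cube([200, 3980, 2660]);
translate([5231, 335, 0]) cube([200, 3980, 2660]);


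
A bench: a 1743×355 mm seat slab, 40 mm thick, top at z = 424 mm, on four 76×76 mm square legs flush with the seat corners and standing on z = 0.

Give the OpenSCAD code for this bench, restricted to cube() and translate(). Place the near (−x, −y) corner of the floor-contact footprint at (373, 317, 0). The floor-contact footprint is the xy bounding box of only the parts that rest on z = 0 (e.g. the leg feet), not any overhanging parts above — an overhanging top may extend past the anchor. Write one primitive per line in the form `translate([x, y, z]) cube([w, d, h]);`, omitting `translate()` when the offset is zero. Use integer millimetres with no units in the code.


// leg_h = 424 − 40 = 384
translate([373, 317, 384]) cube([1743, 355, 40]);
translate([373, 317, 0]) cube([76, 76, 384]);
translate([373, 596, 0]) cube([76, 76, 384]);
translate([2040, 317, 0]) cube([76, 76, 384]);
translate([2040, 596, 0]) cube([76, 76, 384]);


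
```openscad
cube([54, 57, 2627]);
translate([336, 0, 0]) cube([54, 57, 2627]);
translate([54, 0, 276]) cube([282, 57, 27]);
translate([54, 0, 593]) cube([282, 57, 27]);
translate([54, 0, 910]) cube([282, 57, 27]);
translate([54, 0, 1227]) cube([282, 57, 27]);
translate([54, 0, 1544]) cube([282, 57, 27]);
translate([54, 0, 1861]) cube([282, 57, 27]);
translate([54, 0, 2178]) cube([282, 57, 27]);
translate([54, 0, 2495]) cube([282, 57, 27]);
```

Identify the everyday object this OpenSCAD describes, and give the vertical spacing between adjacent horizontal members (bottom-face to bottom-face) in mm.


A ladder. The rung spacing is 317 mm.

Two tall 54×57 posts with 8 short bars between them — a ladder. Adjacent rungs sit at z = 276 and z = 593, so the spacing is 593 − 276 = 317 mm.


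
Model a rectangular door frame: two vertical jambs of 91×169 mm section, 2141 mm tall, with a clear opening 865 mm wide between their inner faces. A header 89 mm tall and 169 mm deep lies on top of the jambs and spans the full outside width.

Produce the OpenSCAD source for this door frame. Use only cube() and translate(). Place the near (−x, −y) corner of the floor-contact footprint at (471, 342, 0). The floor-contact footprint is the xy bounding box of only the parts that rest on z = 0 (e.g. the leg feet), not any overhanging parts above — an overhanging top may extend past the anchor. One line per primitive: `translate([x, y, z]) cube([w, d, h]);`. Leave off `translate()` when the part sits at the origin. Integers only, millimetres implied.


translate([471, 342, 0]) cube([91, 169, 2141]);
translate([1427, 342, 0]) cube([91, 169, 2141]);
translate([471, 342, 2141]) cube([1047, 169, 89]);


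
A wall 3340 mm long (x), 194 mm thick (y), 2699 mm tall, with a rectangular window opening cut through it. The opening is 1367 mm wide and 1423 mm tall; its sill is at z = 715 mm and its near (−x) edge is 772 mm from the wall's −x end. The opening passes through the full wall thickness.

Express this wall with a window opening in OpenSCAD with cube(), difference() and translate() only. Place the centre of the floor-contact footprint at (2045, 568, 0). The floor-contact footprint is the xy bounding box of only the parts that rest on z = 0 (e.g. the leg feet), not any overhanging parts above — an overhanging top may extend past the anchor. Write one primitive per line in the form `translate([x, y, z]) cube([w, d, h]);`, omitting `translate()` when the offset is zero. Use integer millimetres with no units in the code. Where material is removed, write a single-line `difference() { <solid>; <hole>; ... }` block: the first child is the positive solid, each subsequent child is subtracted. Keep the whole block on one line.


difference() { translate([375, 471, 0]) cube([3340, 194, 2699]); translate([1147, 471, 715]) cube([1367, 194, 1423]); }


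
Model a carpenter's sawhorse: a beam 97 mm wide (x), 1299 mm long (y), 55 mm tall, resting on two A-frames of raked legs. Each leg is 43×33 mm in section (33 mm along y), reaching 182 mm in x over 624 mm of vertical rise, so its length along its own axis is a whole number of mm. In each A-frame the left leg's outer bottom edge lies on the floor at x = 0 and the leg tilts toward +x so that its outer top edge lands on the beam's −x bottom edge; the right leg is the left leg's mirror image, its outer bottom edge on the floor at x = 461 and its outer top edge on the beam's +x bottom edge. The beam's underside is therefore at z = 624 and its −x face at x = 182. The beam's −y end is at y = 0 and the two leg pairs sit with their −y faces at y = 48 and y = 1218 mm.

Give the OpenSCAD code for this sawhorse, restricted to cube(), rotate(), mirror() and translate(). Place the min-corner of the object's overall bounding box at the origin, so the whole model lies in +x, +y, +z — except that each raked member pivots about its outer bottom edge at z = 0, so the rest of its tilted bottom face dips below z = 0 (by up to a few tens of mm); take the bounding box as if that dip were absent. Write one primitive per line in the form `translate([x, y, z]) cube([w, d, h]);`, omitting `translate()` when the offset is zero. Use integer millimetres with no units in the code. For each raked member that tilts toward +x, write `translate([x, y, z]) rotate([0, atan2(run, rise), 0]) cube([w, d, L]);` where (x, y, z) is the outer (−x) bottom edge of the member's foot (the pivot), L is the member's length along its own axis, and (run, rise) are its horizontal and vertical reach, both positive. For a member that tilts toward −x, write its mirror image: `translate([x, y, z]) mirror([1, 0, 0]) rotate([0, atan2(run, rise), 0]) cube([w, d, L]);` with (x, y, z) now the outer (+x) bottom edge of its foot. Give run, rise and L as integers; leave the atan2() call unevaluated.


translate([182, 0, 624]) cube([97, 1299, 55]);
translate([0, 48, 0]) rotate([0, atan2(182, 624), 0]) cube([43, 33, 650]);
translate([461, 48, 0]) mirror([1, 0, 0]) rotate([0, atan2(182, 624), 0]) cube([43, 33, 650]);
translate([0, 1218, 0]) rotate([0, atan2(182, 624), 0]) cube([43, 33, 650]);
translate([461, 1218, 0]) mirror([1, 0, 0]) rotate([0, atan2(182, 624), 0]) cube([43, 33, 650]);


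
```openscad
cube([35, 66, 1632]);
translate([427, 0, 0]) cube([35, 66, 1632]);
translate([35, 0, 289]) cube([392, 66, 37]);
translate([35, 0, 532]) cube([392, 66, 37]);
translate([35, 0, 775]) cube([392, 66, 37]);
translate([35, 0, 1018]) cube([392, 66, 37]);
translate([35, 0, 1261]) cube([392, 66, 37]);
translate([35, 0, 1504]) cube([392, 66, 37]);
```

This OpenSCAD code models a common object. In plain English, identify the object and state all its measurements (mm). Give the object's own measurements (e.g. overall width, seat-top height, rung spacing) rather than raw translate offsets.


A straight ladder. Two 35×66 mm vertical rails, 1632 mm tall, stand 462 mm apart (outside-to-outside) with their front faces coplanar on the −y side. 6 rungs, each 66 mm deep and 37 mm tall, span between the inner faces of the rails, front faces flush with the rails. The lowest rung's underside is at z = 289 mm and rungs are spaced 243 mm apart (underside to underside).


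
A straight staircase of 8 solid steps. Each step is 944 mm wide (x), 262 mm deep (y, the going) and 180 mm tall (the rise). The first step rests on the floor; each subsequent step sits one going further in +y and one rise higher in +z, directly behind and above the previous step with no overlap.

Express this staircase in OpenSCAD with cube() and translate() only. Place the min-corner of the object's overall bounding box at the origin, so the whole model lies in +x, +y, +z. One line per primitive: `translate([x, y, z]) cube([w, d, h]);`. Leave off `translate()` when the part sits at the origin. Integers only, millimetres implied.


cube([944, 262, 180]);
translate([0, 262, 180]) cube([944, 262, 180]);
translate([0, 524, 360]) cube([944, 262, 180]);
translate([0, 786, 540]) cube([944, 262, 180]);
translate([0, 1048, 720]) cube([944, 262, 180]);
translate([0, 1310, 900]) cube([944, 262, 180]);
translate([0, 1572, 1080]) cube([944, 262, 180]);
translate([0, 1834, 1260]) cube([944, 262, 180]);


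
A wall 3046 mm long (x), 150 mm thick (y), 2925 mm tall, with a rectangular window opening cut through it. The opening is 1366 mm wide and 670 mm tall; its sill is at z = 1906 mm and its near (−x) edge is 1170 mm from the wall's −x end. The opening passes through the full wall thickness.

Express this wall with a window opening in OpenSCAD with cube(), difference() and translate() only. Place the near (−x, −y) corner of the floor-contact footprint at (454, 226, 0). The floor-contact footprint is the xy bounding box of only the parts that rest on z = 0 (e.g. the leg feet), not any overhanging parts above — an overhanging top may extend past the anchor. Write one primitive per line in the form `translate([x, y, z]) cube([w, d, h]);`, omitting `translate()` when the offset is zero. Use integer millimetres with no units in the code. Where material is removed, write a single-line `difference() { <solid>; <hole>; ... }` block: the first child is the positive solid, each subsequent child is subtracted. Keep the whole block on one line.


difference() { translate([454, 226, 0]) cube([3046, 150, 2925]); translate([1624, 226, 1906]) cube([1366, 150, 670]); }


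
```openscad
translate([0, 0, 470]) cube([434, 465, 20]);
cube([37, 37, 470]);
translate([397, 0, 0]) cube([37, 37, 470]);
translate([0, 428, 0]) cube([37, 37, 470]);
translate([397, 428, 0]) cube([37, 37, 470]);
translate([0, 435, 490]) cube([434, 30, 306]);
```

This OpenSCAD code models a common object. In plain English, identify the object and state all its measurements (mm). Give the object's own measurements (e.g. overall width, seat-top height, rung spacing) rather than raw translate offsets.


A chair. The seat is a 434×465×20 mm slab with its top at z = 490 mm, on four 37×37 mm corner legs (flush with the seat edges, standing on z = 0). A flat backrest 30 mm thick, 306 mm tall, spans the full seat width and rises from the seat top along its +y edge, rear face flush with the rear of the seat.
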